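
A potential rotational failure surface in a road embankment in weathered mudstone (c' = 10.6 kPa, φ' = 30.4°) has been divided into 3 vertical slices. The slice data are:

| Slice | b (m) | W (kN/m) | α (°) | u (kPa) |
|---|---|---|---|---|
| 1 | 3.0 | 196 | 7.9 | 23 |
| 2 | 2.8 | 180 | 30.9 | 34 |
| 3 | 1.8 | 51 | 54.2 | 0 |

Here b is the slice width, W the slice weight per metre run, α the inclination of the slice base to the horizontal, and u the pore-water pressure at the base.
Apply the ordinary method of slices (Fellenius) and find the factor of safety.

FS = 1.34

Ordinary method of slices: FS = Σ[c'·Δl_i + (W_i cosα_i − u_i·Δl_i)·tanφ'] / Σ W_i sinα_i, with Δl_i = b_i / cosα_i.
Slice 1: Δl = 3.0/cos7.9° = 3.029 m; N'_1 = 196·cos7.9° − 23·3.029 = 124.5; c'Δl = 32.10; W sinα = 26.9
Slice 2: Δl = 2.8/cos30.9° = 3.263 m; N'_2 = 180·cos30.9° − 34·3.263 = 43.5; c'Δl = 34.59; W sinα = 92.4
Slice 3: Δl = 1.8/cos54.2° = 3.077 m; N'_3 = 51·cos54.2° − 0·3.077 = 29.8; c'Δl = 32.62; W sinα = 41.4
Σc'Δl = 99.3 kN/m; ΣN' = 197.8 kN/m; ΣW sinα = 160.7 kN/m
Resisting = 99.3 + 197.8·tan30.4° = 99.3 + 116.1 = 215.4 kN/m
FS = 215.4 / 160.7 = 1.340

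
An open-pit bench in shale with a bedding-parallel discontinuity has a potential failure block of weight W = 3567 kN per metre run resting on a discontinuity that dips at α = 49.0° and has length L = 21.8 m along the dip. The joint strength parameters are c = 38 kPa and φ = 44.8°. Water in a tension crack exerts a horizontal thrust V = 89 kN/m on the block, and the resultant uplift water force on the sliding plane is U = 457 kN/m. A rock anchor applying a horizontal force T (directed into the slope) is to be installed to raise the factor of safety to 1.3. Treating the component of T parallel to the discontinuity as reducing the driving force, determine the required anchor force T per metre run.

T = 589 kN/m

Resolving forces along and normal to the sliding plane, with the horizontal anchor force T adding T·sinα to the effective normal force and T·cosα acting up the plane against the driving force:
FS = [cL + (W cosα − U − V sinα + T sinα) tanφ] / [W sinα + V cosα − T cosα]
Without the anchor: N' = 1816.0 kN/m, driving T_d = 2750.4 kN/m, resisting R = 38·21.8 + 1816.0·tan44.8° = 2631.8 kN/m, FS = 0.96.
Setting FS = 1.3 and solving for T:
1.3·(2750.4 − T cos49.0°) = 2631.8 + T sin49.0°·tan44.8°
T·(sin49.0°·tan44.8° + 1.3·cos49.0°) = 1.3·2750.4 − 2631.8
T·(0.7547·0.9930 + 1.3·0.6561) = 3575.6 − 2631.8 = 943.8
T·1.6023 = 943.8
T = 589.0 kN/m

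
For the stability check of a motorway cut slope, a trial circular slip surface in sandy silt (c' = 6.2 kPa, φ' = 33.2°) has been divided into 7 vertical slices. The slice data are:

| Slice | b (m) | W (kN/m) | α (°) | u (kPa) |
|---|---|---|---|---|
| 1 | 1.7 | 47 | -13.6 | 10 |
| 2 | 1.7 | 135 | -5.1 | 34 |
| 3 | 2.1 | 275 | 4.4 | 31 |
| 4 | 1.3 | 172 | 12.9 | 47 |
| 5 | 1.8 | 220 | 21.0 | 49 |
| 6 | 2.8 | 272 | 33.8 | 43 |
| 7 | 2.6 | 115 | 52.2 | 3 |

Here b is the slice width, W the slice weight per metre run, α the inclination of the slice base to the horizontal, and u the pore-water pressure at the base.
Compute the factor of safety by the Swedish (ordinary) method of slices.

Ordinary method of slices: FS = Σ[c'·Δl_i + (W_i cosα_i − u_i·Δl_i)·tanφ'] / Σ W_i sinα_i, with Δl_i = b_i / cosα_i.
Slice 1: Δl = 1.7/cos(-13.6°) = 1.749 m; N'_1 = 47·cos(-13.6°) − 10·1.749 = 28.2; c'Δl = 10.84; W sinα = -11.1
Slice 2: Δl = 1.7/cos(-5.1°) = 1.707 m; N'_2 = 135·cos(-5.1°) − 34·1.707 = 76.4; c'Δl = 10.58; W sinα = -12.0
Slice 3: Δl = 2.1/cos4.4° = 2.106 m; N'_3 = 275·cos4.4° − 31·2.106 = 208.9; c'Δl = 13.06; W sinα = 21.1
Slice 4: Δl = 1.3/cos12.9° = 1.334 m; N'_4 = 172·cos12.9° − 47·1.334 = 105.0; c'Δl = 8.27; W sinα = 38.4
Slice 5: Δl = 1.8/cos21.0° = 1.928 m; N'_5 = 220·cos21.0° − 49·1.928 = 110.9; c'Δl = 11.95; W sinα = 78.8
Slice 6: Δl = 2.8/cos33.8° = 3.369 m; N'_6 = 272·cos33.8° − 43·3.369 = 81.1; c'Δl = 20.89; W sinα = 151.3
Slice 7: Δl = 2.6/cos52.2° = 4.242 m; N'_7 = 115·cos52.2° − 3·4.242 = 57.8; c'Δl = 26.30; W sinα = 90.9
Σc'Δl = 101.9 kN/m; ΣN' = 668.3 kN/m; ΣW sinα = 357.5 kN/m
Resisting = 101.9 + 668.3·tan33.2° = 101.9 + 437.3 = 539.2 kN/m
FS = 539.2 / 357.5 = 1.508

FS = 1.51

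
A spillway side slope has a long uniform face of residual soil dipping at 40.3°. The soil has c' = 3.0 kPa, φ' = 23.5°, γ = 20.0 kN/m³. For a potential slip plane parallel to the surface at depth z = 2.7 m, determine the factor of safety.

FS = 0.63

For an infinite slope with a slip plane parallel to the surface (no pore pressure): FS = [c' + γz cos²β tanφ'] / [γz sinβ cosβ].
γz = 20.0·2.7 = 54.00 kN/m²
Numerator = 3.0 + 54.00·cos²40.3°·tan23.5° = 3.0 + 54.00·0.5817·0.4348 = 16.657 kPa
Denominator = 54.00·sin40.3°·cos40.3° = 54.00·0.6468·0.7627 = 26.637 kPa
FS = 16.657 / 26.637 = 0.625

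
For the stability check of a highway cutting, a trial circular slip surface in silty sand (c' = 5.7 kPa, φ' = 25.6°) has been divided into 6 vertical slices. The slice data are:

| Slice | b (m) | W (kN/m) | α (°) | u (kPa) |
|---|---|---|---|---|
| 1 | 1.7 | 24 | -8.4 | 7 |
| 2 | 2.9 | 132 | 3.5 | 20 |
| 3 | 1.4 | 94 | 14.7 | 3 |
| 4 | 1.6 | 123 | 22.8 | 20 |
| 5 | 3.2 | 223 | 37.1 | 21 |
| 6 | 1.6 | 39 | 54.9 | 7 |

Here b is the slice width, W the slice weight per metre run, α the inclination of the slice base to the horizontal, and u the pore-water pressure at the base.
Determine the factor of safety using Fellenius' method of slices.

Ordinary method of slices: FS = Σ[c'·Δl_i + (W_i cosα_i − u_i·Δl_i)·tanφ'] / Σ W_i sinα_i, with Δl_i = b_i / cosα_i.
Slice 1: Δl = 1.7/cos(-8.4°) = 1.718 m; N'_1 = 24·cos(-8.4°) − 7·1.718 = 11.7; c'Δl = 9.80; W sinα = -3.5
Slice 2: Δl = 2.9/cos3.5° = 2.905 m; N'_2 = 132·cos3.5° − 20·2.905 = 73.6; c'Δl = 16.56; W sinα = 8.1
Slice 3: Δl = 1.4/cos14.7° = 1.447 m; N'_3 = 94·cos14.7° − 3·1.447 = 86.6; c'Δl = 8.25; W sinα = 23.9
Slice 4: Δl = 1.6/cos22.8° = 1.736 m; N'_4 = 123·cos22.8° − 20·1.736 = 78.7; c'Δl = 9.89; W sinα = 47.7
Slice 5: Δl = 3.2/cos37.1° = 4.012 m; N'_5 = 223·cos37.1° − 21·4.012 = 93.6; c'Δl = 22.87; W sinα = 134.5
Slice 6: Δl = 1.6/cos54.9° = 2.783 m; N'_6 = 39·cos54.9° − 7·2.783 = 2.9; c'Δl = 15.86; W sinα = 31.9
Σc'Δl = 83.2 kN/m; ΣN' = 347.2 kN/m; ΣW sinα = 242.5 kN/m
Resisting = 83.2 + 347.2·tan25.6° = 83.2 + 166.3 = 249.6 kN/m
FS = 249.6 / 242.5 = 1.029

FS = 1.03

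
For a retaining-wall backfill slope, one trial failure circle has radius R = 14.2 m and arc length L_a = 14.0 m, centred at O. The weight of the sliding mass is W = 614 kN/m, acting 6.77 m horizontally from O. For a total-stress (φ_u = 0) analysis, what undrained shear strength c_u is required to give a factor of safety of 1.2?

c_u = 25.1 kPa

FS = c_u·L_a·R / (W·d), so c_u = FS·W·d / (L_a·R).
c_u = 1.2·614·6.77 / (14.00·14.2) = 4988.1 / 198.80 = 25.09 kPa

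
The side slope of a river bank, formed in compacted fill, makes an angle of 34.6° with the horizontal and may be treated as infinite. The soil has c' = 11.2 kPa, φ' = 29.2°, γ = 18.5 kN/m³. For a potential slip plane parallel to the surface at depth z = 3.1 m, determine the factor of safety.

For an infinite slope with a slip plane parallel to the surface (no pore pressure): FS = [c' + γz cos²β tanφ'] / [γz sinβ cosβ].
γz = 18.5·3.1 = 57.35 kN/m²
Numerator = 11.2 + 57.35·cos²34.6°·tan29.2° = 11.2 + 57.35·0.6776·0.5589 = 32.917 kPa
Denominator = 57.35·sin34.6°·cos34.6° = 57.35·0.5678·0.8231 = 26.806 kPa
FS = 32.917 / 26.806 = 1.228

FS = 1.23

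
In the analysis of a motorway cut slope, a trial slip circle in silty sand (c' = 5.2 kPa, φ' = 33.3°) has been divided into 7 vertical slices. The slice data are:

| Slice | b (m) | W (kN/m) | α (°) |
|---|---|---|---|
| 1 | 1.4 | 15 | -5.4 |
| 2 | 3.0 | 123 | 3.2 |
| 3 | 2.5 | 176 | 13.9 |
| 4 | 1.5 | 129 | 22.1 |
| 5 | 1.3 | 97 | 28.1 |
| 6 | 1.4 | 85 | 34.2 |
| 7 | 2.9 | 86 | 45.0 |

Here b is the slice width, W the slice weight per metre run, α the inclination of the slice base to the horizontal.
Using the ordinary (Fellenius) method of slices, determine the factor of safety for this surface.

FS = 2.02

Ordinary method of slices: FS = Σ[c'·Δl_i + (W_i cosα_i)·tanφ'] / Σ W_i sinα_i, with Δl_i = b_i / cosα_i.
Slice 1: Δl = 1.4/cos(-5.4°) = 1.406 m; N'_1 = 15·cos(-5.4°) = 14.9; c'Δl = 7.31; W sinα = -1.4
Slice 2: Δl = 3.0/cos3.2° = 3.005 m; N'_2 = 123·cos3.2° = 122.8; c'Δl = 15.62; W sinα = 6.9
Slice 3: Δl = 2.5/cos13.9° = 2.575 m; N'_3 = 176·cos13.9° = 170.8; c'Δl = 13.39; W sinα = 42.3
Slice 4: Δl = 1.5/cos22.1° = 1.619 m; N'_4 = 129·cos22.1° = 119.5; c'Δl = 8.42; W sinα = 48.5
Slice 5: Δl = 1.3/cos28.1° = 1.474 m; N'_5 = 97·cos28.1° = 85.6; c'Δl = 7.66; W sinα = 45.7
Slice 6: Δl = 1.4/cos34.2° = 1.693 m; N'_6 = 85·cos34.2° = 70.3; c'Δl = 8.80; W sinα = 47.8
Slice 7: Δl = 2.9/cos45.0° = 4.101 m; N'_7 = 86·cos45.0° = 60.8; c'Δl = 21.33; W sinα = 60.8
Σc'Δl = 82.5 kN/m; ΣN' = 644.8 kN/m; ΣW sinα = 250.5 kN/m
Resisting = 82.5 + 644.8·tan33.3° = 82.5 + 423.5 = 506.1 kN/m
FS = 506.1 / 250.5 = 2.020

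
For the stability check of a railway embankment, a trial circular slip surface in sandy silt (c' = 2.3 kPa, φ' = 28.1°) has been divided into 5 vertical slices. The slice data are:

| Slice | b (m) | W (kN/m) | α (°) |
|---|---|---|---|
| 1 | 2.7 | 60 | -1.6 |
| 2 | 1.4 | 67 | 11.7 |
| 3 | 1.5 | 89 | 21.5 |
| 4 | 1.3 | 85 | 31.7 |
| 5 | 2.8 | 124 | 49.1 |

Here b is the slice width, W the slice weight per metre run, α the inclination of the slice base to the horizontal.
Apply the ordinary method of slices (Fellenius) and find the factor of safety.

FS = 1.20

Ordinary method of slices: FS = Σ[c'·Δl_i + (W_i cosα_i)·tanφ'] / Σ W_i sinα_i, with Δl_i = b_i / cosα_i.
Slice 1: Δl = 2.7/cos(-1.6°) = 2.701 m; N'_1 = 60·cos(-1.6°) = 60.0; c'Δl = 6.21; W sinα = -1.7
Slice 2: Δl = 1.4/cos11.7° = 1.430 m; N'_2 = 67·cos11.7° = 65.6; c'Δl = 3.29; W sinα = 13.6
Slice 3: Δl = 1.5/cos21.5° = 1.612 m; N'_3 = 89·cos21.5° = 82.8; c'Δl = 3.71; W sinα = 32.6
Slice 4: Δl = 1.3/cos31.7° = 1.528 m; N'_4 = 85·cos31.7° = 72.3; c'Δl = 3.51; W sinα = 44.7
Slice 5: Δl = 2.8/cos49.1° = 4.277 m; N'_5 = 124·cos49.1° = 81.2; c'Δl = 9.84; W sinα = 93.7
Σc'Δl = 26.6 kN/m; ΣN' = 361.9 kN/m; ΣW sinα = 182.9 kN/m
Resisting = 26.6 + 361.9·tan28.1° = 26.6 + 193.2 = 219.8 kN/m
FS = 219.8 / 182.9 = 1.202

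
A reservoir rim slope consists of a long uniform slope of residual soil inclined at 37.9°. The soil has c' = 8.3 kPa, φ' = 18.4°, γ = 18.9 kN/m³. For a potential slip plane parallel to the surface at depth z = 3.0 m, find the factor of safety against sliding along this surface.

FS = 0.73

For an infinite slope with a slip plane parallel to the surface (no pore pressure): FS = [c' + γz cos²β tanφ'] / [γz sinβ cosβ].
γz = 18.9·3.0 = 56.70 kN/m²
Numerator = 8.3 + 56.70·cos²37.9°·tan18.4° = 8.3 + 56.70·0.6227·0.3327 = 20.044 kPa
Denominator = 56.70·sin37.9°·cos37.9° = 56.70·0.6143·0.7891 = 27.484 kPa
FS = 20.044 / 27.484 = 0.729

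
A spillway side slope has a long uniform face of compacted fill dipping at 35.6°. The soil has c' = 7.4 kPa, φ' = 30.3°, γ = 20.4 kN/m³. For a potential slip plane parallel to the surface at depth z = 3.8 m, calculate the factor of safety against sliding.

For an infinite slope with a slip plane parallel to the surface (no pore pressure): FS = [c' + γz cos²β tanφ'] / [γz sinβ cosβ].
γz = 20.4·3.8 = 77.52 kN/m²
Numerator = 7.4 + 77.52·cos²35.6°·tan30.3° = 7.4 + 77.52·0.6611·0.5844 = 37.349 kPa
Denominator = 77.52·sin35.6°·cos35.6° = 77.52·0.5821·0.8131 = 36.692 kPa
FS = 37.349 / 36.692 = 1.018

FS = 1.02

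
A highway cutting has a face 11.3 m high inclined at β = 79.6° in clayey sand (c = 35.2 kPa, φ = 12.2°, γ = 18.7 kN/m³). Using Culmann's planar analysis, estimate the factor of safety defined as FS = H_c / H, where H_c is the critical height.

H_c = (4c/γ) · sinβ cosφ / [1 − cos(β − φ)]
    = (4·35.2/18.7) · sin79.6°·cos12.2° / [1 − cos67.4°]
    = 7.529 · 0.9614 / 0.6157 = 11.76 m
FS = H_c / H = 11.76 / 11.3 = 1.040

FS = 1.04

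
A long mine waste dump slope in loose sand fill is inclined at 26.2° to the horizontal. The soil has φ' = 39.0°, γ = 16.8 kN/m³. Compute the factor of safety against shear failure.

For a dry cohesionless infinite slope the factor of safety is FS = tanφ' / tanβ.
FS = tan39.0° / tan26.2° = 0.8098 / 0.4921 = 1.646

FS = 1.65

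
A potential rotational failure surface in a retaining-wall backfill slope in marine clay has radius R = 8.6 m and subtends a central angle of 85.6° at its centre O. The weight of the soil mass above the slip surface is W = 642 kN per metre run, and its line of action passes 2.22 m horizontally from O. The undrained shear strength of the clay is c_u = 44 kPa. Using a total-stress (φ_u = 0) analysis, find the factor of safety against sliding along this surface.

FS = 3.41

Taking moments about the centre O, the resisting moment is provided by the undrained shear strength acting along the arc:
Arc length L_a = R·θ = 8.6·(85.6°·π/180) = 8.6·1.4940 = 12.85 m
M_R = c_u·L_a·R = 44·12.85·8.6 = 4861.8 kN·m/m
M_D = W·d = 642·2.22 = 1425.2 kN·m/m
FS = M_R / M_D = 4861.8 / 1425.2 = 3.411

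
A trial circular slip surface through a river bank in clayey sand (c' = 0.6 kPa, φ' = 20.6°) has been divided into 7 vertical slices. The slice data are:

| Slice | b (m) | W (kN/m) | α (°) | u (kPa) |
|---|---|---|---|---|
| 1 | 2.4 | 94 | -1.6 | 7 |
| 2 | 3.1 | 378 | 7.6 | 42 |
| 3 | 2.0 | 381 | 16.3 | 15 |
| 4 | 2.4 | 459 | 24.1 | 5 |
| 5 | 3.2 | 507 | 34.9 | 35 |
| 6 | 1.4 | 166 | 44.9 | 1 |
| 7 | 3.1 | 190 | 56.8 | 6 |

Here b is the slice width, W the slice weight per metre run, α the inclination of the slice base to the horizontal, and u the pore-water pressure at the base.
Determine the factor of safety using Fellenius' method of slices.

FS = 0.65

Ordinary method of slices: FS = Σ[c'·Δl_i + (W_i cosα_i − u_i·Δl_i)·tanφ'] / Σ W_i sinα_i, with Δl_i = b_i / cosα_i.
Slice 1: Δl = 2.4/cos(-1.6°) = 2.401 m; N'_1 = 94·cos(-1.6°) − 7·2.401 = 77.2; c'Δl = 1.44; W sinα = -2.6
Slice 2: Δl = 3.1/cos7.6° = 3.127 m; N'_2 = 378·cos7.6° − 42·3.127 = 243.3; c'Δl = 1.88; W sinα = 50.0
Slice 3: Δl = 2.0/cos16.3° = 2.084 m; N'_3 = 381·cos16.3° − 15·2.084 = 334.4; c'Δl = 1.25; W sinα = 106.9
Slice 4: Δl = 2.4/cos24.1° = 2.629 m; N'_4 = 459·cos24.1° − 5·2.629 = 405.8; c'Δl = 1.58; W sinα = 187.4
Slice 5: Δl = 3.2/cos34.9° = 3.902 m; N'_5 = 507·cos34.9° − 35·3.902 = 279.3; c'Δl = 2.34; W sinα = 290.1
Slice 6: Δl = 1.4/cos44.9° = 1.976 m; N'_6 = 166·cos44.9° − 1·1.976 = 115.6; c'Δl = 1.19; W sinα = 117.2
Slice 7: Δl = 3.1/cos56.8° = 5.661 m; N'_7 = 190·cos56.8° − 6·5.661 = 70.1; c'Δl = 3.40; W sinα = 159.0
Σc'Δl = 13.1 kN/m; ΣN' = 1525.7 kN/m; ΣW sinα = 908.0 kN/m
Resisting = 13.1 + 1525.7·tan20.6° = 13.1 + 573.5 = 586.5 kN/m
FS = 586.5 / 908.0 = 0.646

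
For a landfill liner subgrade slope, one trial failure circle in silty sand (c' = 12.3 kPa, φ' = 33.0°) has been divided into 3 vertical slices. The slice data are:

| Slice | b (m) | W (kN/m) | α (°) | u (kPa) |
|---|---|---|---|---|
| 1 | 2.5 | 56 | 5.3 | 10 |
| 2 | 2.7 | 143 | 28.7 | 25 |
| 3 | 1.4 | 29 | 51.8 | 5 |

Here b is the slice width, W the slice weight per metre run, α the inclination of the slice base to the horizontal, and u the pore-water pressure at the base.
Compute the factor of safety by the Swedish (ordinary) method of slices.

FS = 1.58

Ordinary method of slices: FS = Σ[c'·Δl_i + (W_i cosα_i − u_i·Δl_i)·tanφ'] / Σ W_i sinα_i, with Δl_i = b_i / cosα_i.
Slice 1: Δl = 2.5/cos5.3° = 2.511 m; N'_1 = 56·cos5.3° − 10·2.511 = 30.7; c'Δl = 30.88; W sinα = 5.2
Slice 2: Δl = 2.7/cos28.7° = 3.078 m; N'_2 = 143·cos28.7° − 25·3.078 = 48.5; c'Δl = 37.86; W sinα = 68.7
Slice 3: Δl = 1.4/cos51.8° = 2.264 m; N'_3 = 29·cos51.8° − 5·2.264 = 6.6; c'Δl = 27.85; W sinα = 22.8
Σc'Δl = 96.6 kN/m; ΣN' = 85.7 kN/m; ΣW sinα = 96.6 kN/m
Resisting = 96.6 + 85.7·tan33.0° = 96.6 + 55.7 = 152.3 kN/m
FS = 152.3 / 96.6 = 1.576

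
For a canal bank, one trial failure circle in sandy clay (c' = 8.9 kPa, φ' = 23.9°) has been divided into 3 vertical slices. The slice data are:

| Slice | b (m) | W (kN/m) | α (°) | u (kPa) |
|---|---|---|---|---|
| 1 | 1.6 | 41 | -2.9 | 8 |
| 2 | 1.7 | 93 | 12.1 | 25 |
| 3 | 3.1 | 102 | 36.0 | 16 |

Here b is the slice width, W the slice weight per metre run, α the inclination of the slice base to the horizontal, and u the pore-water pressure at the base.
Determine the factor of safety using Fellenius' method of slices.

FS = 1.38

Ordinary method of slices: FS = Σ[c'·Δl_i + (W_i cosα_i − u_i·Δl_i)·tanφ'] / Σ W_i sinα_i, with Δl_i = b_i / cosα_i.
Slice 1: Δl = 1.6/cos(-2.9°) = 1.602 m; N'_1 = 41·cos(-2.9°) − 8·1.602 = 28.1; c'Δl = 14.26; W sinα = -2.1
Slice 2: Δl = 1.7/cos12.1° = 1.739 m; N'_2 = 93·cos12.1° − 25·1.739 = 47.5; c'Δl = 15.47; W sinα = 19.5
Slice 3: Δl = 3.1/cos36.0° = 3.832 m; N'_3 = 102·cos36.0° − 16·3.832 = 21.2; c'Δl = 34.10; W sinα = 60.0
Σc'Δl = 63.8 kN/m; ΣN' = 96.8 kN/m; ΣW sinα = 77.4 kN/m
Resisting = 63.8 + 96.8·tan23.9° = 63.8 + 42.9 = 106.7 kN/m
FS = 106.7 / 77.4 = 1.379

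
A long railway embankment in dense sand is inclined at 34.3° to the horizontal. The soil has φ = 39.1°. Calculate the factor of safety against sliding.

FS = 1.19

For a dry cohesionless infinite slope the factor of safety is FS = tanφ / tanβ.
FS = tan39.1° / tan34.3° = 0.8127 / 0.6822 = 1.191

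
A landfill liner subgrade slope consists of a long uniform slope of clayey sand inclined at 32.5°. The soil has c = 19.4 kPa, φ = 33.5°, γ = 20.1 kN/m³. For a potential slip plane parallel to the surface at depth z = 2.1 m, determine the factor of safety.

FS = 2.05

For an infinite slope with a slip plane parallel to the surface (no pore pressure): FS = [c + γz cos²β tanφ] / [γz sinβ cosβ].
γz = 20.1·2.1 = 42.21 kN/m²
Numerator = 19.4 + 42.21·cos²32.5°·tan33.5° = 19.4 + 42.21·0.7113·0.6619 = 39.273 kPa
Denominator = 42.21·sin32.5°·cos32.5° = 42.21·0.5373·0.8434 = 19.128 kPa
FS = 39.273 / 19.128 = 2.053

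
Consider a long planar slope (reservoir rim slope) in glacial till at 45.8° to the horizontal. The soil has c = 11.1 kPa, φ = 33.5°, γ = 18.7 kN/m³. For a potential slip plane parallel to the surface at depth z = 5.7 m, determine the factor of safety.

For an infinite slope with a slip plane parallel to the surface (no pore pressure): FS = [c + γz cos²β tanφ] / [γz sinβ cosβ].
γz = 18.7·5.7 = 106.59 kN/m²
Numerator = 11.1 + 106.59·cos²45.8°·tan33.5° = 11.1 + 106.59·0.4860·0.6619 = 45.390 kPa
Denominator = 106.59·sin45.8°·cos45.8° = 106.59·0.7169·0.6972 = 53.274 kPa
FS = 45.390 / 53.274 = 0.852

FS = 0.85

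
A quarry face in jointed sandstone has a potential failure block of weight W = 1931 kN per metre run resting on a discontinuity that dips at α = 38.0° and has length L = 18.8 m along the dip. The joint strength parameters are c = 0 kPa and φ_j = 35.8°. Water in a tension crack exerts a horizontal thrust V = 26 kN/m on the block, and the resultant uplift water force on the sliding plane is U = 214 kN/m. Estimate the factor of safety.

Resolving the block weight along and normal to the plane and applying the Mohr–Coulomb strength on the joint:
N' = W cosα − U − V sinα = 1931·cos38.0° − 214 − 26·sin38.0° = 1291.6 kN/m
Driving force T = W sinα + V cosα = 1931·sin38.0° + 26·cos38.0° = 1209.3 kN/m
Resisting force R = c·L + N'·tanφ_j = 0·18.8 + 1291.6·tan35.8° = 0.0 + 931.6 = 931.6 kN/m
FS = R / T = 931.6 / 1209.3 = 0.770

FS = 0.77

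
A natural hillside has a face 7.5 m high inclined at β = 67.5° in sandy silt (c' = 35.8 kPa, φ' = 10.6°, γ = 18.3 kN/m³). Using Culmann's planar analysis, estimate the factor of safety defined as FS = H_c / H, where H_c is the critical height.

H_c = (4c'/γ) · sinβ cosφ' / [1 − cos(β − φ')]
    = (4·35.8/18.3) · sin67.5°·cos10.6° / [1 − cos56.9°]
    = 7.825 · 0.9081 / 0.4539 = 15.66 m
FS = H_c / H = 15.66 / 7.5 = 2.087

FS = 2.09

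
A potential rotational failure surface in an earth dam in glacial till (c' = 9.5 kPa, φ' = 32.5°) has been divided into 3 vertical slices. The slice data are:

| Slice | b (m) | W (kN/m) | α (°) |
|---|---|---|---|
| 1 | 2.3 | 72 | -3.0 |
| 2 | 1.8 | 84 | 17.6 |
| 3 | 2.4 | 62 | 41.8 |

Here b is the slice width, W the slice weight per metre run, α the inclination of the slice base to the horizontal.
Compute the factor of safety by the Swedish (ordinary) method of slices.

Ordinary method of slices: FS = Σ[c'·Δl_i + (W_i cosα_i)·tanφ'] / Σ W_i sinα_i, with Δl_i = b_i / cosα_i.
Slice 1: Δl = 2.3/cos(-3.0°) = 2.303 m; N'_1 = 72·cos(-3.0°) = 71.9; c'Δl = 21.88; W sinα = -3.8
Slice 2: Δl = 1.8/cos17.6° = 1.888 m; N'_2 = 84·cos17.6° = 80.1; c'Δl = 17.94; W sinα = 25.4
Slice 3: Δl = 2.4/cos41.8° = 3.219 m; N'_3 = 62·cos41.8° = 46.2; c'Δl = 30.58; W sinα = 41.3
Σc'Δl = 70.4 kN/m; ΣN' = 198.2 kN/m; ΣW sinα = 63.0 kN/m
Resisting = 70.4 + 198.2·tan32.5° = 70.4 + 126.3 = 196.7 kN/m
FS = 196.7 / 63.0 = 3.124

FS = 3.12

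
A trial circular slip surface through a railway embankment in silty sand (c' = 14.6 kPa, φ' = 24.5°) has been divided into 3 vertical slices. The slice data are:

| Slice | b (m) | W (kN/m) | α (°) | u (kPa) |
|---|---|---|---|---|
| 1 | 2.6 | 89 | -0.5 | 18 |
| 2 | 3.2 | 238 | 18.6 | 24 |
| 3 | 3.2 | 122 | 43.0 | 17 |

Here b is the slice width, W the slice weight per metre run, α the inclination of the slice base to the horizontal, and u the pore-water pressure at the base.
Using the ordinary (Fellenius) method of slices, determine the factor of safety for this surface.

FS = 1.53

Ordinary method of slices: FS = Σ[c'·Δl_i + (W_i cosα_i − u_i·Δl_i)·tanφ'] / Σ W_i sinα_i, with Δl_i = b_i / cosα_i.
Slice 1: Δl = 2.6/cos(-0.5°) = 2.600 m; N'_1 = 89·cos(-0.5°) − 18·2.600 = 42.2; c'Δl = 37.96; W sinα = -0.8
Slice 2: Δl = 3.2/cos18.6° = 3.376 m; N'_2 = 238·cos18.6° − 24·3.376 = 144.5; c'Δl = 49.29; W sinα = 75.9
Slice 3: Δl = 3.2/cos43.0° = 4.375 m; N'_3 = 122·cos43.0° − 17·4.375 = 14.8; c'Δl = 63.88; W sinα = 83.2
Σc'Δl = 151.1 kN/m; ΣN' = 201.6 kN/m; ΣW sinα = 158.3 kN/m
Resisting = 151.1 + 201.6·tan24.5° = 151.1 + 91.9 = 243.0 kN/m
FS = 243.0 / 158.3 = 1.535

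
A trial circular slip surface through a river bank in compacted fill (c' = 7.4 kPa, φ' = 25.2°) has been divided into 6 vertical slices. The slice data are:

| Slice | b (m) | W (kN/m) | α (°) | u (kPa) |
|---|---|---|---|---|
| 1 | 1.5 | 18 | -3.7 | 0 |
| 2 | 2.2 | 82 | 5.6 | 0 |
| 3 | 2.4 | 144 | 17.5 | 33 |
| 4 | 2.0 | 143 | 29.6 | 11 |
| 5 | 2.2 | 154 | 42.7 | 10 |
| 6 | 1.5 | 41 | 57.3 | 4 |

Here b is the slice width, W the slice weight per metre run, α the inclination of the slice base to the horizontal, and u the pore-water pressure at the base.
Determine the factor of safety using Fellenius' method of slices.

Ordinary method of slices: FS = Σ[c'·Δl_i + (W_i cosα_i − u_i·Δl_i)·tanφ'] / Σ W_i sinα_i, with Δl_i = b_i / cosα_i.
Slice 1: Δl = 1.5/cos(-3.7°) = 1.503 m; N'_1 = 18·cos(-3.7°) − 0·1.503 = 18.0; c'Δl = 11.12; W sinα = -1.2
Slice 2: Δl = 2.2/cos5.6° = 2.211 m; N'_2 = 82·cos5.6° − 0·2.211 = 81.6; c'Δl = 16.36; W sinα = 8.0
Slice 3: Δl = 2.4/cos17.5° = 2.516 m; N'_3 = 144·cos17.5° − 33·2.516 = 54.3; c'Δl = 18.62; W sinα = 43.3
Slice 4: Δl = 2.0/cos29.6° = 2.300 m; N'_4 = 143·cos29.6° − 11·2.300 = 99.0; c'Δl = 17.02; W sinα = 70.6
Slice 5: Δl = 2.2/cos42.7° = 2.994 m; N'_5 = 154·cos42.7° − 10·2.994 = 83.2; c'Δl = 22.15; W sinα = 104.4
Slice 6: Δl = 1.5/cos57.3° = 2.777 m; N'_6 = 41·cos57.3° − 4·2.777 = 11.0; c'Δl = 20.55; W sinα = 34.5
Σc'Δl = 105.8 kN/m; ΣN' = 347.2 kN/m; ΣW sinα = 259.7 kN/m
Resisting = 105.8 + 347.2·tan25.2° = 105.8 + 163.4 = 269.2 kN/m
FS = 269.2 / 259.7 = 1.037

FS = 1.04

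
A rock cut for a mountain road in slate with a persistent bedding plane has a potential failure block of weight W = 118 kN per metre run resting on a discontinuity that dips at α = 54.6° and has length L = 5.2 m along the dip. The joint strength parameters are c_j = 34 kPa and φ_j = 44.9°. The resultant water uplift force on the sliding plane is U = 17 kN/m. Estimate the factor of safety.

FS = 2.37

Resolving the block weight along and normal to the plane and applying the Mohr–Coulomb strength on the joint:
N' = W cosα − U = 118·cos54.6° − 17 = 51.4 kN/m
Driving force T = W sinα = 118·sin54.6° = 96.2 kN/m
Resisting force R = c_j·L + N'·tanφ_j = 34·5.2 + 51.4·tan44.9° = 176.8 + 51.2 = 228.0 kN/m
FS = R / T = 228.0 / 96.2 = 2.370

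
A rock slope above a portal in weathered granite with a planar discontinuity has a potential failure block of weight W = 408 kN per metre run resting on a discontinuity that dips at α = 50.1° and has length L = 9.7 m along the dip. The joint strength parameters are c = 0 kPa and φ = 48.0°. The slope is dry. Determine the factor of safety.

FS = 0.93

Resolving the block weight along and normal to the plane and applying the Mohr–Coulomb strength on the joint:
N' = W cosα = 408·cos50.1° = 261.7 kN/m
Driving force T = W sinα = 408·sin50.1° = 313.0 kN/m
Resisting force R = c·L + N'·tanφ = 0·9.7 + 261.7·tan48.0° = 0.0 + 290.7 = 290.7 kN/m
FS = R / T = 290.7 / 313.0 = 0.929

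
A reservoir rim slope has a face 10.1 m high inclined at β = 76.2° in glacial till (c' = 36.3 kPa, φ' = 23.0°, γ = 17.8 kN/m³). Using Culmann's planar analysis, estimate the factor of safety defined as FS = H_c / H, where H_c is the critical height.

H_c = (4c'/γ) · sinβ cosφ' / [1 − cos(β − φ')]
    = (4·36.3/17.8) · sin76.2°·cos23.0° / [1 − cos53.2°]
    = 8.157 · 0.8939 / 0.4010 = 18.19 m
FS = H_c / H = 18.19 / 10.1 = 1.801

FS = 1.80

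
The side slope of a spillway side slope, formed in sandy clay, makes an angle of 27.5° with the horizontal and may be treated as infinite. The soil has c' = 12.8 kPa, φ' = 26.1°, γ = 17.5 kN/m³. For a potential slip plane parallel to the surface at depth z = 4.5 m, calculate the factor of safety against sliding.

For an infinite slope with a slip plane parallel to the surface (no pore pressure): FS = [c' + γz cos²β tanφ'] / [γz sinβ cosβ].
γz = 17.5·4.5 = 78.75 kN/m²
Numerator = 12.8 + 78.75·cos²27.5°·tan26.1° = 12.8 + 78.75·0.7868·0.4899 = 43.154 kPa
Denominator = 78.75·sin27.5°·cos27.5° = 78.75·0.4617·0.8870 = 32.254 kPa
FS = 43.154 / 32.254 = 1.338

FS = 1.34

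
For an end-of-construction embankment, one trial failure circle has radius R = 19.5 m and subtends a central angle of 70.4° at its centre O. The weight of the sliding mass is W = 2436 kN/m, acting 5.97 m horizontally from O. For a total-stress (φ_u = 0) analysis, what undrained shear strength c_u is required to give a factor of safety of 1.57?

c_u = 48.9 kPa

FS = c_u·L_a·R / (W·d), so c_u = FS·W·d / (L_a·R).
Arc length L_a = R·θ = 19.5·(70.4°·π/180) = 19.5·1.2287 = 23.96 m
c_u = 1.57·2436·5.97 / (23.96·19.5) = 22832.4 / 467.22 = 48.87 kPa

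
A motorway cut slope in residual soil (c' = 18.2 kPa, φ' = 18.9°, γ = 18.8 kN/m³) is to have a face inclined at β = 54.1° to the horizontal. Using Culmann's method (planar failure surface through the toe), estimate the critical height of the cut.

H_c = 16.23 m

Culmann's analysis gives the critical failure plane at α_cr = (β + φ')/2 = (54.1 + 18.9)/2 = 36.5°, and the critical height
H_c = (4c'/γ) · sinβ cosφ' / [1 − cos(β − φ')]
    = (4·18.2/18.8) · sin54.1°·cos18.9° / [1 − cos(35.2°)]
    = 3.872 · 0.8100·0.9461 / [1 − 0.8171]
    = 3.872 · 0.7664 / 0.1829
    = 16.23 m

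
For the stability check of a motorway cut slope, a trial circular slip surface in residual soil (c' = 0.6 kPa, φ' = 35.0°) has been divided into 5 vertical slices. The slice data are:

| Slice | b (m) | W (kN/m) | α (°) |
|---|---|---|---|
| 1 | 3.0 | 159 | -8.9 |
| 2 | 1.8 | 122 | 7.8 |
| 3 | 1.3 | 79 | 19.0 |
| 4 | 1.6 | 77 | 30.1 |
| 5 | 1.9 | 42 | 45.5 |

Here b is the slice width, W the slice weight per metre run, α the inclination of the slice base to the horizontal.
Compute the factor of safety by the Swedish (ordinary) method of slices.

FS = 3.72

Ordinary method of slices: FS = Σ[c'·Δl_i + (W_i cosα_i)·tanφ'] / Σ W_i sinα_i, with Δl_i = b_i / cosα_i.
Slice 1: Δl = 3.0/cos(-8.9°) = 3.037 m; N'_1 = 159·cos(-8.9°) = 157.1; c'Δl = 1.82; W sinα = -24.6
Slice 2: Δl = 1.8/cos7.8° = 1.817 m; N'_2 = 122·cos7.8° = 120.9; c'Δl = 1.09; W sinα = 16.6
Slice 3: Δl = 1.3/cos19.0° = 1.375 m; N'_3 = 79·cos19.0° = 74.7; c'Δl = 0.82; W sinα = 25.7
Slice 4: Δl = 1.6/cos30.1° = 1.849 m; N'_4 = 77·cos30.1° = 66.6; c'Δl = 1.11; W sinα = 38.6
Slice 5: Δl = 1.9/cos45.5° = 2.711 m; N'_5 = 42·cos45.5° = 29.4; c'Δl = 1.63; W sinα = 30.0
Σc'Δl = 6.5 kN/m; ΣN' = 448.7 kN/m; ΣW sinα = 86.3 kN/m
Resisting = 6.5 + 448.7·tan35.0° = 6.5 + 314.2 = 320.7 kN/m
FS = 320.7 / 86.3 = 3.718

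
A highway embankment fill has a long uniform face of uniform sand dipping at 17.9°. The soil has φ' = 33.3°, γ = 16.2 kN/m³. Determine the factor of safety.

FS = 2.03

For a dry cohesionless infinite slope the factor of safety is FS = tanφ' / tanβ.
FS = tan33.3° / tan17.9° = 0.6569 / 0.3230 = 2.034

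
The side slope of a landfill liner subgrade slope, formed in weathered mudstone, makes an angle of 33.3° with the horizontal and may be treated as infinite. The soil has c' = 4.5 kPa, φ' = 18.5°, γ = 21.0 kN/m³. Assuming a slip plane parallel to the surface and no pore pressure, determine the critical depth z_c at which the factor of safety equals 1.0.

Setting FS = 1.00 in FS = [c' + γz cos²β tanφ'] / [γz sinβ cosβ] and solving for z:
z = c' / [γ cosβ (FS·sinβ − cosβ·tanφ')]
  = 4.5 / [21.0·cos33.3°·(1.00·sin33.3° − cos33.3°·tan18.5°)]
  = 4.5 / [21.0·0.8358·(1.00·0.5490 − 0.8358·0.3346)]
  = 4.5 / 4.7279 = 0.952 m

z_c = 0.95 m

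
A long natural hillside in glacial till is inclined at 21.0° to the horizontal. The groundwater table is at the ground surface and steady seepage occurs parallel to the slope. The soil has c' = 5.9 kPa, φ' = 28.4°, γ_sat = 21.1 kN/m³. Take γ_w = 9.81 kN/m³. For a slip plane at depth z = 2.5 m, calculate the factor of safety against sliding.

FS = 1.09

With seepage parallel to the slope and the water table at the surface, the effective normal stress on the slip plane uses the buoyant unit weight γ' = γ_sat − γ_w while the driving shear stress uses γ_sat:
FS = [c' + γ' z cos²β tanφ'] / [γ_sat z sinβ cosβ]
γ' = 21.1 − 9.81 = 11.29 kN/m³
Numerator = 5.9 + 11.29·2.5·cos²21.0°·tan28.4° = 5.9 + 11.29·2.5·0.8716·0.5407 = 19.201 kPa
Denominator = 21.1·2.5·sin21.0°·cos21.0° = 21.1·2.5·0.3584·0.9336 = 17.648 kPa
FS = 19.201 / 17.648 = 1.088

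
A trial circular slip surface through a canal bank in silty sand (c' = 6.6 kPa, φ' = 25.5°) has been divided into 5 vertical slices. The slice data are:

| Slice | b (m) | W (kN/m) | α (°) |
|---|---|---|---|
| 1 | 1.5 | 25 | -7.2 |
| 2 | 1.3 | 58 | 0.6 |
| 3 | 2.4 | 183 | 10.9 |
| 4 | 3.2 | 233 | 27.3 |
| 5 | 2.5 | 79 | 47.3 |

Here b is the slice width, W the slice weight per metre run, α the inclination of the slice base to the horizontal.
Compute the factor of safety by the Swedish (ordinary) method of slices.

FS = 1.69

Ordinary method of slices: FS = Σ[c'·Δl_i + (W_i cosα_i)·tanφ'] / Σ W_i sinα_i, with Δl_i = b_i / cosα_i.
Slice 1: Δl = 1.5/cos(-7.2°) = 1.512 m; N'_1 = 25·cos(-7.2°) = 24.8; c'Δl = 9.98; W sinα = -3.1
Slice 2: Δl = 1.3/cos0.6° = 1.300 m; N'_2 = 58·cos0.6° = 58.0; c'Δl = 8.58; W sinα = 0.6
Slice 3: Δl = 2.4/cos10.9° = 2.444 m; N'_3 = 183·cos10.9° = 179.7; c'Δl = 16.13; W sinα = 34.6
Slice 4: Δl = 3.2/cos27.3° = 3.601 m; N'_4 = 233·cos27.3° = 207.0; c'Δl = 23.77; W sinα = 106.9
Slice 5: Δl = 2.5/cos47.3° = 3.686 m; N'_5 = 79·cos47.3° = 53.6; c'Δl = 24.33; W sinα = 58.1
Σc'Δl = 82.8 kN/m; ΣN' = 523.1 kN/m; ΣW sinα = 197.0 kN/m
Resisting = 82.8 + 523.1·tan25.5° = 82.8 + 249.5 = 332.3 kN/m
FS = 332.3 / 197.0 = 1.687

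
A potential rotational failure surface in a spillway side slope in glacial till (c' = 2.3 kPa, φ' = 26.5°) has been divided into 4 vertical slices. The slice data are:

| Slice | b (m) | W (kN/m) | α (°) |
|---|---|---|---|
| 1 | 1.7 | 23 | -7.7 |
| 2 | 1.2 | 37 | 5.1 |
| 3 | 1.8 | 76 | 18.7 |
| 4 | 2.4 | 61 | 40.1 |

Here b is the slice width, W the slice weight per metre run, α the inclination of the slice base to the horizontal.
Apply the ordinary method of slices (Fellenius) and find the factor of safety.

FS = 1.68

Ordinary method of slices: FS = Σ[c'·Δl_i + (W_i cosα_i)·tanφ'] / Σ W_i sinα_i, with Δl_i = b_i / cosα_i.
Slice 1: Δl = 1.7/cos(-7.7°) = 1.715 m; N'_1 = 23·cos(-7.7°) = 22.8; c'Δl = 3.95; W sinα = -3.1
Slice 2: Δl = 1.2/cos5.1° = 1.205 m; N'_2 = 37·cos5.1° = 36.9; c'Δl = 2.77; W sinα = 3.3
Slice 3: Δl = 1.8/cos18.7° = 1.900 m; N'_3 = 76·cos18.7° = 72.0; c'Δl = 4.37; W sinα = 24.4
Slice 4: Δl = 2.4/cos40.1° = 3.138 m; N'_4 = 61·cos40.1° = 46.7; c'Δl = 7.22; W sinα = 39.3
Σc'Δl = 18.3 kN/m; ΣN' = 178.3 kN/m; ΣW sinα = 63.9 kN/m
Resisting = 18.3 + 178.3·tan26.5° = 18.3 + 88.9 = 107.2 kN/m
FS = 107.2 / 63.9 = 1.678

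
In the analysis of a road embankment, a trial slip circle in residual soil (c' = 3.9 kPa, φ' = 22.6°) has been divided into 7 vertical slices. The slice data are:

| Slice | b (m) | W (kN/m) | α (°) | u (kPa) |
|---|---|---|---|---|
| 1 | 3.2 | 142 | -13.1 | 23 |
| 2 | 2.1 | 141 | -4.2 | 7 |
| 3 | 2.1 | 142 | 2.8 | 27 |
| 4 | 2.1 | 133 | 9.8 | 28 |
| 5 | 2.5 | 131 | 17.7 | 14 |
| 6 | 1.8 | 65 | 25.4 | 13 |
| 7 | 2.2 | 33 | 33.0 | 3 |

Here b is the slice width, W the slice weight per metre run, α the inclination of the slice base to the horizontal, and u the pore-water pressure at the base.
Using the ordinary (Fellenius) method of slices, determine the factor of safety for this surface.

FS = 3.68

Ordinary method of slices: FS = Σ[c'·Δl_i + (W_i cosα_i − u_i·Δl_i)·tanφ'] / Σ W_i sinα_i, with Δl_i = b_i / cosα_i.
Slice 1: Δl = 3.2/cos(-13.1°) = 3.286 m; N'_1 = 142·cos(-13.1°) − 23·3.286 = 62.7; c'Δl = 12.81; W sinα = -32.2
Slice 2: Δl = 2.1/cos(-4.2°) = 2.106 m; N'_2 = 141·cos(-4.2°) − 7·2.106 = 125.9; c'Δl = 8.21; W sinα = -10.3
Slice 3: Δl = 2.1/cos2.8° = 2.103 m; N'_3 = 142·cos2.8° − 27·2.103 = 85.1; c'Δl = 8.20; W sinα = 6.9
Slice 4: Δl = 2.1/cos9.8° = 2.131 m; N'_4 = 133·cos9.8° − 28·2.131 = 71.4; c'Δl = 8.31; W sinα = 22.6
Slice 5: Δl = 2.5/cos17.7° = 2.624 m; N'_5 = 131·cos17.7° − 14·2.624 = 88.1; c'Δl = 10.23; W sinα = 39.8
Slice 6: Δl = 1.8/cos25.4° = 1.993 m; N'_6 = 65·cos25.4° − 13·1.993 = 32.8; c'Δl = 7.77; W sinα = 27.9
Slice 7: Δl = 2.2/cos33.0° = 2.623 m; N'_7 = 33·cos33.0° − 3·2.623 = 19.8; c'Δl = 10.23; W sinα = 18.0
Σc'Δl = 65.8 kN/m; ΣN' = 485.7 kN/m; ΣW sinα = 72.7 kN/m
Resisting = 65.8 + 485.7·tan22.6° = 65.8 + 202.2 = 268.0 kN/m
FS = 268.0 / 72.7 = 3.684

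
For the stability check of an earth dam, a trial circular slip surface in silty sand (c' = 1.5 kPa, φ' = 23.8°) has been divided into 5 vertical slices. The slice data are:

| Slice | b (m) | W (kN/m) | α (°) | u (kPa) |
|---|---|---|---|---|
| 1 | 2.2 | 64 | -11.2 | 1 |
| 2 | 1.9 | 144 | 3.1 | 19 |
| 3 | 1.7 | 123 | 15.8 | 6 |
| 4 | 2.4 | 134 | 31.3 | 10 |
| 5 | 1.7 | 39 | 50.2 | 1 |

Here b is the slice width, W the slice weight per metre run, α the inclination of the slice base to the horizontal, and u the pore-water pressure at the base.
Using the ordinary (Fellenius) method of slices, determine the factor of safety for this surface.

FS = 1.45

Ordinary method of slices: FS = Σ[c'·Δl_i + (W_i cosα_i − u_i·Δl_i)·tanφ'] / Σ W_i sinα_i, with Δl_i = b_i / cosα_i.
Slice 1: Δl = 2.2/cos(-11.2°) = 2.243 m; N'_1 = 64·cos(-11.2°) − 1·2.243 = 60.5; c'Δl = 3.36; W sinα = -12.4
Slice 2: Δl = 1.9/cos3.1° = 1.903 m; N'_2 = 144·cos3.1° − 19·1.903 = 107.6; c'Δl = 2.85; W sinα = 7.8
Slice 3: Δl = 1.7/cos15.8° = 1.767 m; N'_3 = 123·cos15.8° − 6·1.767 = 107.8; c'Δl = 2.65; W sinα = 33.5
Slice 4: Δl = 2.4/cos31.3° = 2.809 m; N'_4 = 134·cos31.3° − 10·2.809 = 86.4; c'Δl = 4.21; W sinα = 69.6
Slice 5: Δl = 1.7/cos50.2° = 2.656 m; N'_5 = 39·cos50.2° − 1·2.656 = 22.3; c'Δl = 3.98; W sinα = 30.0
Σc'Δl = 17.1 kN/m; ΣN' = 384.6 kN/m; ΣW sinα = 128.4 kN/m
Resisting = 17.1 + 384.6·tan23.8° = 17.1 + 169.6 = 186.7 kN/m
FS = 186.7 / 128.4 = 1.454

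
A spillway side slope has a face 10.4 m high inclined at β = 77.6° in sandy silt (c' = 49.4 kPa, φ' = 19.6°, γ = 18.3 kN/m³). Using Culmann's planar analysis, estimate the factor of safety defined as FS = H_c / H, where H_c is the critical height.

H_c = (4c'/γ) · sinβ cosφ' / [1 − cos(β − φ')]
    = (4·49.4/18.3) · sin77.6°·cos19.6° / [1 − cos58.0°]
    = 10.798 · 0.9201 / 0.4701 = 21.13 m
FS = H_c / H = 21.13 / 10.4 = 2.032

FS = 2.03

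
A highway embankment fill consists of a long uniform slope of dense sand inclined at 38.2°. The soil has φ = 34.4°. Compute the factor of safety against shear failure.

FS = 0.87

For a dry cohesionless infinite slope the factor of safety is FS = tanφ / tanβ.
FS = tan34.4° / tan38.2° = 0.6847 / 0.7869 = 0.870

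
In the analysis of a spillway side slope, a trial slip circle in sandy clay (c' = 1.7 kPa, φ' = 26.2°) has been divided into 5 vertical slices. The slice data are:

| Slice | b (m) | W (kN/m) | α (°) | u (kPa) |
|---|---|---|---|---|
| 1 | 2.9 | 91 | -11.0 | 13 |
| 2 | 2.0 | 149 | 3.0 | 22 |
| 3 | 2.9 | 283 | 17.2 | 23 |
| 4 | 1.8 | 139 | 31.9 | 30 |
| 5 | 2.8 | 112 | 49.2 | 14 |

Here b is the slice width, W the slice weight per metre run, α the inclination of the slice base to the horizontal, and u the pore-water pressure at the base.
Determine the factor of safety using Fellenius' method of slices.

FS = 1.00

Ordinary method of slices: FS = Σ[c'·Δl_i + (W_i cosα_i − u_i·Δl_i)·tanφ'] / Σ W_i sinα_i, with Δl_i = b_i / cosα_i.
Slice 1: Δl = 2.9/cos(-11.0°) = 2.954 m; N'_1 = 91·cos(-11.0°) − 13·2.954 = 50.9; c'Δl = 5.02; W sinα = -17.4
Slice 2: Δl = 2.0/cos3.0° = 2.003 m; N'_2 = 149·cos3.0° − 22·2.003 = 104.7; c'Δl = 3.40; W sinα = 7.8
Slice 3: Δl = 2.9/cos17.2° = 3.036 m; N'_3 = 283·cos17.2° − 23·3.036 = 200.5; c'Δl = 5.16; W sinα = 83.7
Slice 4: Δl = 1.8/cos31.9° = 2.120 m; N'_4 = 139·cos31.9° − 30·2.120 = 54.4; c'Δl = 3.60; W sinα = 73.5
Slice 5: Δl = 2.8/cos49.2° = 4.285 m; N'_5 = 112·cos49.2° − 14·4.285 = 13.2; c'Δl = 7.28; W sinα = 84.8
Σc'Δl = 24.5 kN/m; ΣN' = 423.8 kN/m; ΣW sinα = 232.4 kN/m
Resisting = 24.5 + 423.8·tan26.2° = 24.5 + 208.5 = 233.0 kN/m
FS = 233.0 / 232.4 = 1.003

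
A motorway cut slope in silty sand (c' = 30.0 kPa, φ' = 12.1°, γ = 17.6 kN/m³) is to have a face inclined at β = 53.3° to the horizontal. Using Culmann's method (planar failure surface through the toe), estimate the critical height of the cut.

H_c = 21.59 m

Culmann's analysis gives the critical failure plane at α_cr = (β + φ')/2 = (53.3 + 12.1)/2 = 32.7°, and the critical height
H_c = (4c'/γ) · sinβ cosφ' / [1 − cos(β − φ')]
    = (4·30.0/17.6) · sin53.3°·cos12.1° / [1 − cos(41.2°)]
    = 6.818 · 0.8018·0.9778 / [1 − 0.7524]
    = 6.818 · 0.7840 / 0.2476
    = 21.59 m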